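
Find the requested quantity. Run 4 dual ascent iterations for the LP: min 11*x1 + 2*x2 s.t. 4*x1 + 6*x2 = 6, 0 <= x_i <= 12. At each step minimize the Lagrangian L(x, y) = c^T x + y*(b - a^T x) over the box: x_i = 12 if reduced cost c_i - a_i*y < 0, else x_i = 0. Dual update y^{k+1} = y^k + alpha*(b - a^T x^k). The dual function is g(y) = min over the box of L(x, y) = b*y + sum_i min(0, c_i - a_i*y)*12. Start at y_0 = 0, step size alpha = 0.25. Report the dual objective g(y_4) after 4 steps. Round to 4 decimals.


Dual ascent for LP: min 11*x1 + 2*x2, 4*x1 + 6*x2 = 6, 0 <= x_i <= 12
Step 1: y^k = 0.0, reduced costs: (11.0, 2.0)
  x^k = (0.0, 0.0), subgradient = b - a^T x = 6.0
  y^{k+1} = 0.0 + 0.25*6.0 = 1.5
Step 2: y^k = 1.5, reduced costs: (5.0, -7.0)
  x^k = (0.0, 12.0), subgradient = b - a^T x = -66.0
  y^{k+1} = 1.5 + 0.25*-66.0 = -15.0
Step 3: y^k = -15.0, reduced costs: (71.0, 92.0)
  x^k = (0.0, 0.0), subgradient = b - a^T x = 6.0
  y^{k+1} = -15.0 + 0.25*6.0 = -13.5
Step 4: y^k = -13.5, reduced costs: (65.0, 83.0)
  x^k = (0.0, 0.0), subgradient = b - a^T x = 6.0
  y^{k+1} = -13.5 + 0.25*6.0 = -12.0
Dual objective at y_4 = -12.0: reduced costs (59.0, 74.0), box minimizer x = (0.0, 0.0)
g(y_4) = b*y + (c1 - a1*y)*x1 + (c2 - a2*y)*x2 = 6*(-12.0) + 59.0*0.0 + 74.0*0.0 = -72.0 + 0.0 + 0.0 = -72.0


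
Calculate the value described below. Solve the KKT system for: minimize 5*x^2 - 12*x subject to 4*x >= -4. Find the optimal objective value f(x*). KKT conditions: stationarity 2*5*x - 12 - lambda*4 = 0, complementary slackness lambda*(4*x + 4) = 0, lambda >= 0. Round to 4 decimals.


Step 1: Try lambda = 0 (constraint inactive).
Stationarity: 2*5*x - 12 = 0
x* = 12/(2*5) = 1.2
Check constraint: 4*1.2 = 4.8 >= -4 -- satisfied.
Step 2: Compute optimal value.
f(x*) = 5*1.2^2 - 12*1.2 = -7.2


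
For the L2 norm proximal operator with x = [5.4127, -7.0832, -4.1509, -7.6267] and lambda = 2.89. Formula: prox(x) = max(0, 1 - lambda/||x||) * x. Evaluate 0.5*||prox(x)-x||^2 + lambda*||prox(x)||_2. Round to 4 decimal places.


Step 1: Compute ||x||.
||x|| = 12.4445
Step 2: Compute scaling factor.
scale = max(0, 1 - 2.89/12.4445) = 0.7678
Step 3: prox(x) = [4.1557, -5.4383, -3.1869, -5.8555]
||prox(x)|| = 9.5545
Step 4: Proximal objective.
0.5*||prox-x||^2 = 4.1761
lambda*||prox|| = 27.6125
Total = 31.7886


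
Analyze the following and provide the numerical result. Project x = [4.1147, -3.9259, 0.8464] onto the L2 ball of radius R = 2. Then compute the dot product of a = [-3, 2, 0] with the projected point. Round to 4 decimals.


Step 1: Compute ||x|| (intermediates to 6 decimals).
||x|| = sqrt(4.1147^2 + (-3.9259)^2 + 0.8464^2) = 5.749769
Step 2: Project.
Since ||x|| > R, scale = R/||x|| = 2/5.749769 = 0.34784, proj(x) = scale * x
proj(x) = [1.431257, -1.365585, 0.294412]
Step 3: Dot product.
a^T * proj(x) = -3*1.431257 + 2*(-1.365585) + 0*0.294412 = -7.0249


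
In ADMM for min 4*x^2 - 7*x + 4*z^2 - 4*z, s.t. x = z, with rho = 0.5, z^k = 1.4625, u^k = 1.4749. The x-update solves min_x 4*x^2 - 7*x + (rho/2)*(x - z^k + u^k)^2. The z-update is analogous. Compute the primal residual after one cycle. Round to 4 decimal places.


ADMM iteration with rho = 0.5, z^k = 1.4625, u^k = 1.4749
Step 1: x-update.
Minimize 4*x^2 - 7*x + (0.5/2)*(x - 1.4625 + 1.4749)^2
FOC: (2*4 + 0.5)*x = 7 + 0.5*(1.4625 - 1.4749)
x^{k+1} = 0.8228
Step 2: z-update.
Minimize 4*z^2 - 4*z + (0.5/2)*(0.8228 - z + 1.4749)^2
FOC: (2*4 + 0.5)*z = 4 + 0.5*(0.8228 + 1.4749)
z^{k+1} = 0.6057
Step 3: u-update.
u^{k+1} = 1.4749 + 0.8228 - 0.6057 = 1.692
Step 4: Primal residual = |0.8228 - 0.6057| = 0.2171


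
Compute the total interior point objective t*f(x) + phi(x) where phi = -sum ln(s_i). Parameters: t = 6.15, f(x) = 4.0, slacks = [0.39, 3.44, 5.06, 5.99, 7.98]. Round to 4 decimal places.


Step 1: Compute log-barrier.
ln values: [-0.9416, 1.2355, 1.6214, 1.7901, 2.0769]
phi = -(-0.9416 + 1.2355 + 1.6214 + 1.7901 + 2.0769) = -5.7823
Step 2: Compute augmented objective.
t*f(x) = 6.15*4.0 = 24.6
Total = 24.6 - 5.7823 = 18.8177


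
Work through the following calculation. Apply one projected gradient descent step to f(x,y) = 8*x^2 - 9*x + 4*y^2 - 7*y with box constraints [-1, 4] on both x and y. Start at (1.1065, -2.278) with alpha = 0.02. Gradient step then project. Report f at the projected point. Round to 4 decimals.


Step 1: Compute gradient at (1.1065, -2.278).
grad_x = 2*8*1.1065 - 9 = 8.704
grad_y = 2*4*-2.278 - 7 = -25.224
Step 2: Gradient step.
x_raw = 1.1065 - 0.02*8.704 = 0.9324
y_raw = -2.278 - 0.02*-25.224 = -1.7735
Step 3: Project onto [-1, 4].
x_proj = clip(0.9324) = 0.9324
y_proj = clip(-1.7735) = -1.0
Step 4: Evaluate f.
f(0.9324, -1.0) = 9.5635


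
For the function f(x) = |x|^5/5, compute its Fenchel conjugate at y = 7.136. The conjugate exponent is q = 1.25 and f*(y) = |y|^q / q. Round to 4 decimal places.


The conjugate exponent q satisfies 1/p + 1/q = 1.
p = 5, so q = 5/(5 - 1) = 1.25
|y|^q = 7.136^1.25 = 11.6632
f*(7.136) = 11.6632 / 1.25 = 9.3306


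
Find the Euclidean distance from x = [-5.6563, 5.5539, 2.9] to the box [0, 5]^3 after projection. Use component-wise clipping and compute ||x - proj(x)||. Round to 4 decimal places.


Project each component onto [0, 5].
clip(-5.6563) = 0.0, clip(5.5539) = 5.0, clip(2.9) = 2.9
Projection = [0.0, 5.0, 2.9]
Squared diffs: [31.9937, 0.3068, 0.0]
Distance = sqrt(32.3005) = 5.6834


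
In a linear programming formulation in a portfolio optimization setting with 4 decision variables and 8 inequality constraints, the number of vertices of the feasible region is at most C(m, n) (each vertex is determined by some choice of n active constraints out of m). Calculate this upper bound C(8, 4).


Each vertex corresponds to some choice of n active constraints out of m, so the number of vertices is at most C(m, n) = m! / (n!(m-n)!).
m = 8, n = 4
Numerator: 8 * 7 * 6 * 5
Denominator: 4! = 24
C(8, 4) = 70


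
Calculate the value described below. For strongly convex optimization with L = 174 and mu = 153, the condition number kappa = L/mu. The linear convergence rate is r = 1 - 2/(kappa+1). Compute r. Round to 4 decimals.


Step 1: Compute the condition number.
kappa = L/mu = 174/153 = 1.1373
Step 2: Compute the convergence rate.
r = 1 - 2/(kappa + 1) = 1 - 2*mu/(L + mu) = (L - mu)/(L + mu) = 21/327 = 0.0642


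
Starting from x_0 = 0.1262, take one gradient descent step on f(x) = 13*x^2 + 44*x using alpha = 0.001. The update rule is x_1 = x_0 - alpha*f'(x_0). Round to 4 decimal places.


We compute the gradient at x_0 and apply the update.
f'(x) = 26*x + 44
f'(0.1262) = 26*0.1262 + 44 = 47.2812
x_1 = 0.1262 - 0.001*47.2812 = 0.0789


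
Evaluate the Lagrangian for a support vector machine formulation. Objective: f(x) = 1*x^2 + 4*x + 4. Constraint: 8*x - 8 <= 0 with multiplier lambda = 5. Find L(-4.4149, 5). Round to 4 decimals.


Step 1: Evaluate f(x).
f(-4.4149) = 1*(-4.4149)^2 + 4*(-4.4149) + 4 = 5.8317
Step 2: Evaluate g(x).
g(-4.4149) = 8*-4.4149 - 8 = -43.3192
Step 3: Compute Lagrangian.
L = 5.8317 + 5*-43.3192 = -210.7643


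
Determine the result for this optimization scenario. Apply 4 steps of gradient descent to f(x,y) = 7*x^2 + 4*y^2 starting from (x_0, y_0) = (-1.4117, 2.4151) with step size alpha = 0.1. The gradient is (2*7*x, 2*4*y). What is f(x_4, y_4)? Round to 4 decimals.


Gradient descent on f(x,y) = 7*x^2 + 4*y^2.
Starting point: (-1.4117, 2.4151), alpha = 0.1
Step 1: grad_x = 2*7*-1.4117 = -19.7638, grad_y = 2*4*2.4151 = 19.3208
  x_1 = -1.4117 - 0.1*-19.7638 = 0.5647
  y_1 = 2.4151 - 0.1*19.3208 = 0.483
Step 2: grad_x = 2*7*0.5647 = 7.9055, grad_y = 2*4*0.483 = 3.8642
  x_2 = 0.5647 - 0.1*7.9055 = -0.2259
  y_2 = 0.483 - 0.1*3.8642 = 0.0966
Step 3: grad_x = 2*7*-0.2259 = -3.1622, grad_y = 2*4*0.0966 = 0.7728
  x_3 = -0.2259 - 0.1*-3.1622 = 0.0903
  y_3 = 0.0966 - 0.1*0.7728 = 0.0193
Step 4: grad_x = 2*7*0.0903 = 1.2649, grad_y = 2*4*0.0193 = 0.1546
  x_4 = 0.0903 - 0.1*1.2649 = -0.0361
  y_4 = 0.0193 - 0.1*0.1546 = 0.0039
f(-0.0361, 0.0039) = 7*(-0.0361)^2 + 4*0.0039^2 = 0.0092


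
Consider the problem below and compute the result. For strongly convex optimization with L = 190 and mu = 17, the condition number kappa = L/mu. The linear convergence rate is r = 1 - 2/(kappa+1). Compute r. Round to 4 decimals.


Step 1: Compute the condition number.
kappa = L/mu = 190/17 = 11.1765
Step 2: Compute the convergence rate.
r = 1 - 2/(kappa + 1) = 1 - 2*mu/(L + mu) = (L - mu)/(L + mu) = 173/207 = 0.8357


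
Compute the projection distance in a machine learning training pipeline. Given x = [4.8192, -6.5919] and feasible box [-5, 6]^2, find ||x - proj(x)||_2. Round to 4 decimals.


Project each component onto [-5, 6].
clip(4.8192) = 4.8192, clip(-6.5919) = -5.0
Projection = [4.8192, -5.0]
Squared diffs: [0.0, 2.5341]
Distance = sqrt(2.5341) = 1.5919


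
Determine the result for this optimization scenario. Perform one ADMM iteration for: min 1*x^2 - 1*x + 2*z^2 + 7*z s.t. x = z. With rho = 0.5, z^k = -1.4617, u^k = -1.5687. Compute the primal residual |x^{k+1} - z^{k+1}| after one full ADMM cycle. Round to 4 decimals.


ADMM iteration with rho = 0.5, z^k = -1.4617, u^k = -1.5687
Step 1: x-update.
Minimize 1*x^2 - 1*x + (0.5/2)*(x + 1.4617 - 1.5687)^2
FOC: (2*1 + 0.5)*x = 1 + 0.5*(-1.4617 + 1.5687)
x^{k+1} = 0.4214
Step 2: z-update.
Minimize 2*z^2 + 7*z + (0.5/2)*(0.4214 - z - 1.5687)^2
FOC: (2*2 + 0.5)*z = -7 + 0.5*(0.4214 - 1.5687)
z^{k+1} = -1.683
Step 3: u-update.
u^{k+1} = -1.5687 + 0.4214 + 1.683 = 0.5357
Step 4: Primal residual = |0.4214 + 1.683| = 2.1044


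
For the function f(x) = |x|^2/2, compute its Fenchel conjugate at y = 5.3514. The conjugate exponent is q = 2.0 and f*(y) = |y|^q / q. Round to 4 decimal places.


The conjugate exponent q satisfies 1/p + 1/q = 1.
p = 2, so q = 2/(2 - 1) = 2.0
|y|^q = 5.3514^2.0 = 28.6375
f*(5.3514) = 28.6375 / 2.0 = 14.3187


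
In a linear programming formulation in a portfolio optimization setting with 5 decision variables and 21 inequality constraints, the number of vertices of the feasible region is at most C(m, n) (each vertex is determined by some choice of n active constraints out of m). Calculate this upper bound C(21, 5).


Each vertex corresponds to some choice of n active constraints out of m, so the number of vertices is at most C(m, n) = m! / (n!(m-n)!).
m = 21, n = 5
Numerator: 21 * 20 * 19 * 18 * 17
Denominator: 5! = 120
C(21, 5) = 20349


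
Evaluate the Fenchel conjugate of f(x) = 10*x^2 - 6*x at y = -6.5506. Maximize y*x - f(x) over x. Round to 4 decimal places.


f*(y) = sup_x {y*x - a*x^2 - b*x} = sup_x {(y-b)*x - a*x^2}
FOC: (y - b) - 2a*x = 0 => x* = (y - b)/(2a)
x* = (-6.5506 + 6)/(2*10) = -0.0275
f*(-6.5506) = (y-b)^2/(4a) = (-6.5506 + 6)^2/(4*10)
= 0.3032/40 = 0.0076


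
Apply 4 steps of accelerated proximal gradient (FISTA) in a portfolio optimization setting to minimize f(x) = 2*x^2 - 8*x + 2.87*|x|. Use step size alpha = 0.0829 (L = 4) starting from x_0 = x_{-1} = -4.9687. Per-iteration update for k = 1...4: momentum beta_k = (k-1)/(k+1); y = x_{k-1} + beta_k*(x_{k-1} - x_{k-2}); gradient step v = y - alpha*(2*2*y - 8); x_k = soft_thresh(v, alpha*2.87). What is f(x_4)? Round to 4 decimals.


FISTA on f(x) = 2*x^2 - 8*x + 2.87*|x|
L = 4, alpha = 0.0829
Iteration 1: beta = 0.0, y = -4.9687 + 0.0*(-4.9687 + 4.9687) = -4.9687
  grad(y) = -27.8748, v = y - alpha*grad = -2.6579
  prox(v) = soft_thresh(-2.6579, 0.2379) = -2.42
Iteration 2: beta = 0.3333, y = -2.42 + 0.3333*(-2.42 + 4.9687) = -1.5704
  grad(y) = -14.2815, v = y - alpha*grad = -0.3864
  prox(v) = soft_thresh(-0.3864, 0.2379) = -0.1485
Iteration 3: beta = 0.5, y = -0.1485 + 0.5*(-0.1485 + 2.42) = 0.9872
  grad(y) = -4.0512, v = y - alpha*grad = 1.323
  prox(v) = soft_thresh(1.323, 0.2379) = 1.0851
Iteration 4: beta = 0.6, y = 1.0851 + 0.6*(1.0851 + 0.1485) = 1.8253
  grad(y) = -0.6988, v = y - alpha*grad = 1.8832
  prox(v) = soft_thresh(1.8832, 0.2379) = 1.6453
f(x_4) = 2*1.6453^2 - 8*1.6453 + 2.87*|1.6453| = -3.0263


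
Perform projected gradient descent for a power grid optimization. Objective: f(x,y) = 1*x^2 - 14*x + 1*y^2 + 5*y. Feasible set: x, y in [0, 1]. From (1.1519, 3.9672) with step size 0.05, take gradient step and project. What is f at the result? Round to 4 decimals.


Step 1: Compute gradient at (1.1519, 3.9672).
grad_x = 2*1*1.1519 - 14 = -11.6962
grad_y = 2*1*3.9672 + 5 = 12.9344
Step 2: Gradient step.
x_raw = 1.1519 - 0.05*-11.6962 = 1.7367
y_raw = 3.9672 - 0.05*12.9344 = 3.3205
Step 3: Project onto [0, 1].
x_proj = clip(1.7367) = 1.0
y_proj = clip(3.3205) = 1.0
Step 4: Evaluate f.
f(1.0, 1.0) = -7.0


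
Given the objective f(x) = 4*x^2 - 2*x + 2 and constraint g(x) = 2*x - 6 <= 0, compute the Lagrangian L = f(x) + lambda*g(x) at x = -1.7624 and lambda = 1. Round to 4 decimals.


Step 1: Evaluate f(x).
f(-1.7624) = 4*(-1.7624)^2 - 2*(-1.7624) + 2 = 17.949
Step 2: Evaluate g(x).
g(-1.7624) = 2*-1.7624 - 6 = -9.5248
Step 3: Compute Lagrangian.
L = 17.949 + 1*-9.5248 = 8.4242


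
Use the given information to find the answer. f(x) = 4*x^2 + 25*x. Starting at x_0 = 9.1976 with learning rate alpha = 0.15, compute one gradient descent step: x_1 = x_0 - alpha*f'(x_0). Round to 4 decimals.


We compute the gradient at x_0 and apply the update.
f'(x) = 8*x + 25
f'(9.1976) = 8*9.1976 + 25 = 98.5808
x_1 = 9.1976 - 0.15*98.5808 = -5.5895


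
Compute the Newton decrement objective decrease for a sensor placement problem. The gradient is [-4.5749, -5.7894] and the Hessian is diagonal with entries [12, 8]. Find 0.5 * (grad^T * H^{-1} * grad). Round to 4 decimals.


Step 1: H is diagonal, so H^(-1) * g = [-0.3812, -0.7237].
Step 2: g^T H^(-1) g = sum_i g_i^2 / H_ii
  = (-4.5749)^2/12 + (-5.7894)^2/8
  = 1.7441 + 4.1896 = 5.9338
Step 3: Objective decrease = 0.5 * g^T H^(-1) g = 2.9669


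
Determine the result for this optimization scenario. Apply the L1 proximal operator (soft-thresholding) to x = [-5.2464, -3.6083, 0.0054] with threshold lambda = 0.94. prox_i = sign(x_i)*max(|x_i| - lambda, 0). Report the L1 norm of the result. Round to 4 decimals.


Soft-thresholding with lambda = 0.94:
prox(-5.2464) = sign(-5.2464)*max(|-5.2464| - 0.94, 0) = -4.3064
prox(-3.6083) = sign(-3.6083)*max(|-3.6083| - 0.94, 0) = -2.6683
prox(0.0054) = sign(0.0054)*max(|0.0054| - 0.94, 0) = 0.0
prox(x) = [-4.3064, -2.6683, 0.0]
||prox(x)||_1 = 4.3064 + 2.6683 + 0.0 = 6.9747


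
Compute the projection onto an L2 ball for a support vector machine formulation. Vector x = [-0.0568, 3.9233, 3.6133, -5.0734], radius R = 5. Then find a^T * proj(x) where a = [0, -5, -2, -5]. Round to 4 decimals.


Step 1: Compute ||x|| (intermediates to 6 decimals).
||x|| = sqrt((-0.0568)^2 + 3.9233^2 + 3.6133^2 + (-5.0734)^2) = 7.361442
Step 2: Project.
Since ||x|| > R, scale = R/||x|| = 5/7.361442 = 0.679215, proj(x) = scale * x
proj(x) = [-0.038579, 2.664764, 2.454208, -3.445929]
Step 3: Dot product.
a^T * proj(x) = 0*(-0.038579) - 5*2.664764 - 2*2.454208 - 5*(-3.445929) = -1.0026


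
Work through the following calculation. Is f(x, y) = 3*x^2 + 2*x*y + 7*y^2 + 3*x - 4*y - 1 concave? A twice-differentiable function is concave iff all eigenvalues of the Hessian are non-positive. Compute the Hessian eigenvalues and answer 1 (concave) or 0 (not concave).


The Hessian of f(x,y) = 3*x^2 + 2*x*y + 7*y^2 + 3*x - 4*y - 1 is:
H = [[6, 2], [2, 14]]
Trace = 6 + 14 = 20
Determinant = 6*14 - (2)^2 = 80
Discriminant = (20)^2 - 4*80 = 80.0
Eigenvalues: lambda_1 = 5.5279, lambda_2 = 14.4721
The function is not concave.

0


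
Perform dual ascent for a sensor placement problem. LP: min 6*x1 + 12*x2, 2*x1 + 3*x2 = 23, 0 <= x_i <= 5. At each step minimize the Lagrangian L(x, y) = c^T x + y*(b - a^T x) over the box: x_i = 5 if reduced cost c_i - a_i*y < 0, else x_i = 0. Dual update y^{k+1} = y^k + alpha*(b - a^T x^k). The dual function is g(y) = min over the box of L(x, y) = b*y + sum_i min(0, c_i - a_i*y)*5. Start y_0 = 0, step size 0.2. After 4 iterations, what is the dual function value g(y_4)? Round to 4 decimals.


Dual ascent for LP: min 6*x1 + 12*x2, 2*x1 + 3*x2 = 23, 0 <= x_i <= 5
Step 1: y^k = 0.0, reduced costs: (6.0, 12.0)
  x^k = (0.0, 0.0), subgradient = b - a^T x = 23.0
  y^{k+1} = 0.0 + 0.2*23.0 = 4.6
Step 2: y^k = 4.6, reduced costs: (-3.2, -1.8)
  x^k = (5.0, 5.0), subgradient = b - a^T x = -2.0
  y^{k+1} = 4.6 + 0.2*-2.0 = 4.2
Step 3: y^k = 4.2, reduced costs: (-2.4, -0.6)
  x^k = (5.0, 5.0), subgradient = b - a^T x = -2.0
  y^{k+1} = 4.2 + 0.2*-2.0 = 3.8
Step 4: y^k = 3.8, reduced costs: (-1.6, 0.6)
  x^k = (5.0, 0.0), subgradient = b - a^T x = 13.0
  y^{k+1} = 3.8 + 0.2*13.0 = 6.4
Dual objective at y_4 = 6.4: reduced costs (-6.8, -7.2), box minimizer x = (5.0, 5.0)
g(y_4) = b*y + (c1 - a1*y)*x1 + (c2 - a2*y)*x2 = 23*6.4 + (-6.8)*5.0 + (-7.2)*5.0 = 147.2 - 34.0 - 36.0 = 77.2


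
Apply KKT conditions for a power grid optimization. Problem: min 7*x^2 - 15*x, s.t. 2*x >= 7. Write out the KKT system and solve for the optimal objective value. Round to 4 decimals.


Step 1: Try lambda = 0 (constraint inactive).
x_unc = 15/(2*7) = 1.0714
Check: 2*1.0714 = 2.1428 < 7 -- violated!
Step 2: Constraint must be active: 2*x = 7
x* = 7/2 = 3.5
lambda = (2*7*3.5 - 15)/2 = 17.0
Step 3: Compute optimal value.
f(x*) = 7*3.5^2 - 15*3.5 = 33.25


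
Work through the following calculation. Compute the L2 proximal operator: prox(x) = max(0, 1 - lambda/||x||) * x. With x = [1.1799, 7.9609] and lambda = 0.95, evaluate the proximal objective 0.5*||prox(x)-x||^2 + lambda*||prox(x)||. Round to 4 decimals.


Step 1: Compute ||x||.
||x|| = 8.0479
Step 2: Compute scaling factor.
scale = max(0, 1 - 0.95/8.0479) = 0.882
Step 3: prox(x) = [1.0406, 7.0212]
||prox(x)|| = 7.0979
Step 4: Proximal objective.
0.5*||prox-x||^2 = 0.4513
lambda*||prox|| = 6.743
Total = 7.1942


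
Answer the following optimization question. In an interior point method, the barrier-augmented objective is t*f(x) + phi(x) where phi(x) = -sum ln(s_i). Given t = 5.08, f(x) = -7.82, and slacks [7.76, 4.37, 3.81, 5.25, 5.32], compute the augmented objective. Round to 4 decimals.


Step 1: Compute log-barrier.
ln values: [2.049, 1.4748, 1.3376, 1.6582, 1.6715]
phi = -(2.049 + 1.4748 + 1.3376 + 1.6582 + 1.6715) = -8.1911
Step 2: Compute augmented objective.
t*f(x) = 5.08*-7.82 = -39.7256
Total = -39.7256 - 8.1911 = -47.9167


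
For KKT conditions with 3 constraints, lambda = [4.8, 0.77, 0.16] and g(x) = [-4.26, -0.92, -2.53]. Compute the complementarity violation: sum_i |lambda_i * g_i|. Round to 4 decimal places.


KKT complementary slackness check:
lambda_1 * g_1 = 4.8 * -4.26 = -20.448
lambda_2 * g_2 = 0.77 * -0.92 = -0.7084
lambda_3 * g_3 = 0.16 * -2.53 = -0.4048
Total violation = 20.448 + 0.7084 + 0.4048 = 21.5612


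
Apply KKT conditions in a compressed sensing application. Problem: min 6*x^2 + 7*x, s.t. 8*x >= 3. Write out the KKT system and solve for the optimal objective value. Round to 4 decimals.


Step 1: Try lambda = 0 (constraint inactive).
x_unc = -7/(2*6) = -0.5833
Check: 8*-0.5833 = -4.6664 < 3 -- violated!
Step 2: Constraint must be active: 8*x = 3
x* = 3/8 = 0.375
lambda = (2*6*0.375 + 7)/8 = 1.4375
Step 3: Compute optimal value.
f(x*) = 6*0.375^2 + 7*0.375 = 3.4688


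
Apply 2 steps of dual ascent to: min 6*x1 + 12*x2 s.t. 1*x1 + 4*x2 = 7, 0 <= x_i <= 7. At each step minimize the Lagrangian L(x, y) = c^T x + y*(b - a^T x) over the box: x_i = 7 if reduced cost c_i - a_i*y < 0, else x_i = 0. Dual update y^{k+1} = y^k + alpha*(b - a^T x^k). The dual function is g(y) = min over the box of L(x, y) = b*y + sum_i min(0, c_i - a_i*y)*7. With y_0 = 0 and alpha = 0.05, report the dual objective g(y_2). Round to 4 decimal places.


Dual ascent for LP: min 6*x1 + 12*x2, 1*x1 + 4*x2 = 7, 0 <= x_i <= 7
Step 1: y^k = 0.0, reduced costs: (6.0, 12.0)
  x^k = (0.0, 0.0), subgradient = b - a^T x = 7.0
  y^{k+1} = 0.0 + 0.05*7.0 = 0.35
Step 2: y^k = 0.35, reduced costs: (5.65, 10.6)
  x^k = (0.0, 0.0), subgradient = b - a^T x = 7.0
  y^{k+1} = 0.35 + 0.05*7.0 = 0.7
Dual objective at y_2 = 0.7: reduced costs (5.3, 9.2), box minimizer x = (0.0, 0.0)
g(y_2) = b*y + (c1 - a1*y)*x1 + (c2 - a2*y)*x2 = 7*0.7 + 5.3*0.0 + 9.2*0.0 = 4.9 + 0.0 + 0.0 = 4.9


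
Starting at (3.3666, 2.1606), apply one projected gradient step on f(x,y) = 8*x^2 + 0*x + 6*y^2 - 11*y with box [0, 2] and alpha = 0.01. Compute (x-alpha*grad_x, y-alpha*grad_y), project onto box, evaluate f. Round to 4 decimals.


Step 1: Compute gradient at (3.3666, 2.1606).
grad_x = 2*8*3.3666 + 0 = 53.8656
grad_y = 2*6*2.1606 - 11 = 14.9272
Step 2: Gradient step.
x_raw = 3.3666 - 0.01*53.8656 = 2.8279
y_raw = 2.1606 - 0.01*14.9272 = 2.0113
Step 3: Project onto [0, 2].
x_proj = clip(2.8279) = 2.0
y_proj = clip(2.0113) = 2.0
Step 4: Evaluate f.
f(2.0, 2.0) = 34.0


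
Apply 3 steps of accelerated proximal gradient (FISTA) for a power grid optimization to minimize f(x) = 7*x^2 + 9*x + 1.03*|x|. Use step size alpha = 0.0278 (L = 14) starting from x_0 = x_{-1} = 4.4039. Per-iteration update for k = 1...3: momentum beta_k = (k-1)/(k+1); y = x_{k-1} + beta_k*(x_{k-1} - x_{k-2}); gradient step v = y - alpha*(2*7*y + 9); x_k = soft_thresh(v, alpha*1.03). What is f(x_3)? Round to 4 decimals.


FISTA on f(x) = 7*x^2 + 9*x + 1.03*|x|
L = 14, alpha = 0.0278
Iteration 1: beta = 0.0, y = 4.4039 + 0.0*(4.4039 - 4.4039) = 4.4039
  grad(y) = 70.6546, v = y - alpha*grad = 2.4397
  prox(v) = soft_thresh(2.4397, 0.0286) = 2.4111
Iteration 2: beta = 0.3333, y = 2.4111 + 0.3333*(2.4111 - 4.4039) = 1.7468
  grad(y) = 33.4551, v = y - alpha*grad = 0.8167
  prox(v) = soft_thresh(0.8167, 0.0286) = 0.7881
Iteration 3: beta = 0.5, y = 0.7881 + 0.5*(0.7881 - 2.4111) = -0.0234
  grad(y) = 8.6727, v = y - alpha*grad = -0.2645
  prox(v) = soft_thresh(-0.2645, 0.0286) = -0.2358
f(x_3) = 7*(-0.2358)^2 + 9*(-0.2358) + 1.03*|-0.2358| = -1.4903


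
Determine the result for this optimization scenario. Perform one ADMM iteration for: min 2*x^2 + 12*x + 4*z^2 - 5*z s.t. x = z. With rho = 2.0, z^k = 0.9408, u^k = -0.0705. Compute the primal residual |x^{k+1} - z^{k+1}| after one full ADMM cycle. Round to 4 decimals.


ADMM iteration with rho = 2.0, z^k = 0.9408, u^k = -0.0705
Step 1: x-update.
Minimize 2*x^2 + 12*x + (2.0/2)*(x - 0.9408 - 0.0705)^2
FOC: (2*2 + 2.0)*x = -12 + 2.0*(0.9408 + 0.0705)
x^{k+1} = -1.6629
Step 2: z-update.
Minimize 4*z^2 - 5*z + (2.0/2)*(-1.6629 - z - 0.0705)^2
FOC: (2*4 + 2.0)*z = 5 + 2.0*(-1.6629 - 0.0705)
z^{k+1} = 0.1533
Step 3: u-update.
u^{k+1} = -0.0705 - 1.6629 - 0.1533 = -1.8867
Step 4: Primal residual = |-1.6629 - 0.1533| = 1.8162


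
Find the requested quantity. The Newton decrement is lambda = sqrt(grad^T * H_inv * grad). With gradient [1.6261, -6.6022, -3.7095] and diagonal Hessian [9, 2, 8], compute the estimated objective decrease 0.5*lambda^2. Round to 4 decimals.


Step 1: H is diagonal, so H^(-1) * g = [0.1807, -3.3011, -0.4637].
Step 2: g^T H^(-1) g = sum_i g_i^2 / H_ii
  = (1.6261)^2/9 + (-6.6022)^2/2 + (-3.7095)^2/8
  = 0.2938 + 21.7945 + 1.72 = 23.8084
Step 3: Objective decrease = 0.5 * g^T H^(-1) g = 11.9042


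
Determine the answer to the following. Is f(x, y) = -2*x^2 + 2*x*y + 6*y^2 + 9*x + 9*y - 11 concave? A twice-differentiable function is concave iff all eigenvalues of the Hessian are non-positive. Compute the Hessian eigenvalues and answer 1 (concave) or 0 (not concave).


The Hessian of f(x,y) = -2*x^2 + 2*x*y + 6*y^2 + 9*x + 9*y - 11 is:
H = [[-4, 2], [2, 12]]
Trace = -4 + 12 = 8
Determinant = -4*12 - (2)^2 = -52
Discriminant = (8)^2 - 4*-52 = 272.0
Eigenvalues: lambda_1 = -4.2462, lambda_2 = 12.2462
The function is not concave.

0


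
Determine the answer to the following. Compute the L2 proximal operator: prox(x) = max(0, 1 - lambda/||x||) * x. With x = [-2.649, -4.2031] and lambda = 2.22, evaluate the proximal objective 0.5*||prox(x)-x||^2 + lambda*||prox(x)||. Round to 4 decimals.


Step 1: Compute ||x||.
||x|| = 4.9682
Step 2: Compute scaling factor.
scale = max(0, 1 - 2.22/4.9682) = 0.5532
Step 3: prox(x) = [-1.4653, -2.325]
||prox(x)|| = 2.7482
Step 4: Proximal objective.
0.5*||prox-x||^2 = 2.4642
lambda*||prox|| = 6.101
Total = 8.5653


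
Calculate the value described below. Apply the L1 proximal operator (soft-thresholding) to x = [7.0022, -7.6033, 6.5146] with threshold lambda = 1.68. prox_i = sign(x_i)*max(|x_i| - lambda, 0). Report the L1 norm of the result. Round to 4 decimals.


Soft-thresholding with lambda = 1.68:
prox(7.0022) = sign(7.0022)*max(|7.0022| - 1.68, 0) = 5.3222
prox(-7.6033) = sign(-7.6033)*max(|-7.6033| - 1.68, 0) = -5.9233
prox(6.5146) = sign(6.5146)*max(|6.5146| - 1.68, 0) = 4.8346
prox(x) = [5.3222, -5.9233, 4.8346]
||prox(x)||_1 = 5.3222 + 5.9233 + 4.8346 = 16.0801


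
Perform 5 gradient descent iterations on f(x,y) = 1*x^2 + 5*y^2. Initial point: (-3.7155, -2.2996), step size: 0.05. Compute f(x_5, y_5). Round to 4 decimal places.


Gradient descent on f(x,y) = 1*x^2 + 5*y^2.
Starting point: (-3.7155, -2.2996), alpha = 0.05
Step 1: grad_x = 2*1*-3.7155 = -7.431, grad_y = 2*5*-2.2996 = -22.996
  x_1 = -3.7155 - 0.05*-7.431 = -3.344
  y_1 = -2.2996 - 0.05*-22.996 = -1.1498
Step 2: grad_x = 2*1*-3.344 = -6.6879, grad_y = 2*5*-1.1498 = -11.498
  x_2 = -3.344 - 0.05*-6.6879 = -3.0096
  y_2 = -1.1498 - 0.05*-11.498 = -0.5749
Step 3: grad_x = 2*1*-3.0096 = -6.0191, grad_y = 2*5*-0.5749 = -5.749
  x_3 = -3.0096 - 0.05*-6.0191 = -2.7086
  y_3 = -0.5749 - 0.05*-5.749 = -0.2875
Step 4: grad_x = 2*1*-2.7086 = -5.4172, grad_y = 2*5*-0.2875 = -2.8745
  x_4 = -2.7086 - 0.05*-5.4172 = -2.4377
  y_4 = -0.2875 - 0.05*-2.8745 = -0.1437
Step 5: grad_x = 2*1*-2.4377 = -4.8755, grad_y = 2*5*-0.1437 = -1.4373
  x_5 = -2.4377 - 0.05*-4.8755 = -2.194
  y_5 = -0.1437 - 0.05*-1.4373 = -0.0719
f(-2.194, -0.0719) = 1*(-2.194)^2 + 5*(-0.0719)^2 = 4.8393


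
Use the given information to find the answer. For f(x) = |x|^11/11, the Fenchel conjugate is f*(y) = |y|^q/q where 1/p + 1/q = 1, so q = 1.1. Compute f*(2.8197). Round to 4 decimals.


The conjugate exponent q satisfies 1/p + 1/q = 1.
p = 11, so q = 11/(11 - 1) = 1.1
|y|^q = 2.8197^1.1 = 3.1277
f*(2.8197) = 3.1277 / 1.1 = 2.8434


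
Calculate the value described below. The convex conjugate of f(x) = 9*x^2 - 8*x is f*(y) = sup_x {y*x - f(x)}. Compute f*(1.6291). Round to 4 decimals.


f*(y) = sup_x {y*x - a*x^2 - b*x} = sup_x {(y-b)*x - a*x^2}
FOC: (y - b) - 2a*x = 0 => x* = (y - b)/(2a)
x* = (1.6291 + 8)/(2*9) = 0.535
f*(1.6291) = (y-b)^2/(4a) = (1.6291 + 8)^2/(4*9)
= 92.7196/36 = 2.5755


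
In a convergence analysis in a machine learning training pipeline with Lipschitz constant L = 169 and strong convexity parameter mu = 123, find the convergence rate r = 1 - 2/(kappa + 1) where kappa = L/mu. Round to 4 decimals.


Step 1: Compute the condition number.
kappa = L/mu = 169/123 = 1.374
Step 2: Compute the convergence rate.
r = 1 - 2/(kappa + 1) = 1 - 2*mu/(L + mu) = (L - mu)/(L + mu) = 46/292 = 0.1575


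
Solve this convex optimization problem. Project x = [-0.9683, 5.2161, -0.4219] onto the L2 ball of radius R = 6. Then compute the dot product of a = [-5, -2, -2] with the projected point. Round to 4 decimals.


Step 1: Compute ||x|| (intermediates to 6 decimals).
||x|| = sqrt((-0.9683)^2 + 5.2161^2 + (-0.4219)^2) = 5.321964
Step 2: Project.
Since ||x|| <= R, proj = x (no scaling needed).
proj(x) = [-0.9683, 5.2161, -0.4219]
Step 3: Dot product.
a^T * proj(x) = -5*(-0.9683) - 2*5.2161 - 2*(-0.4219) = -4.7469


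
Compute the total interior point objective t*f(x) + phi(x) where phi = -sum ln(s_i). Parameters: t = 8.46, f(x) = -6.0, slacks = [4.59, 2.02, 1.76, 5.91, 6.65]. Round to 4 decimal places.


Step 1: Compute log-barrier.
ln values: [1.5239, 0.7031, 0.5653, 1.7766, 1.8946]
phi = -(1.5239 + 0.7031 + 0.5653 + 1.7766 + 1.8946) = -6.4636
Step 2: Compute augmented objective.
t*f(x) = 8.46*-6.0 = -50.76
Total = -50.76 - 6.4636 = -57.2236


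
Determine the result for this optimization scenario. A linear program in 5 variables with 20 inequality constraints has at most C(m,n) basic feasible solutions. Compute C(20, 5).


Each vertex corresponds to some choice of n active constraints out of m, so the number of vertices is at most C(m, n) = m! / (n!(m-n)!).
m = 20, n = 5
Numerator: 20 * 19 * 18 * 17 * 16
Denominator: 5! = 120
C(20, 5) = 15504


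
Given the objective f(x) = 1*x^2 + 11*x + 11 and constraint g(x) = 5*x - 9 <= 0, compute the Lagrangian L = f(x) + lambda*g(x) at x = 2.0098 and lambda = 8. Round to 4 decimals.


Step 1: Evaluate f(x).
f(2.0098) = 1*2.0098^2 + 11*2.0098 + 11 = 37.1471
Step 2: Evaluate g(x).
g(2.0098) = 5*2.0098 - 9 = 1.049
Step 3: Compute Lagrangian.
L = 37.1471 + 8*1.049 = 45.5391


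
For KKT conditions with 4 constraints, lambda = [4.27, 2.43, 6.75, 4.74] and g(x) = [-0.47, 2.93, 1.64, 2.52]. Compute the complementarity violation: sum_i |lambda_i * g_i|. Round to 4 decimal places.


KKT complementary slackness check:
lambda_1 * g_1 = 4.27 * -0.47 = -2.0069
lambda_2 * g_2 = 2.43 * 2.93 = 7.1199
lambda_3 * g_3 = 6.75 * 1.64 = 11.07
lambda_4 * g_4 = 4.74 * 2.52 = 11.9448
Total violation = 2.0069 + 7.1199 + 11.07 + 11.9448 = 32.1416


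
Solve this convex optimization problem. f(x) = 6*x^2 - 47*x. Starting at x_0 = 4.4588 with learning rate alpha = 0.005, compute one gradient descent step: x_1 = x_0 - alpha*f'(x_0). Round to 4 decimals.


We compute the gradient at x_0 and apply the update.
f'(x) = 12*x - 47
f'(4.4588) = 12*4.4588 - 47 = 6.5056
x_1 = 4.4588 - 0.005*6.5056 = 4.4263


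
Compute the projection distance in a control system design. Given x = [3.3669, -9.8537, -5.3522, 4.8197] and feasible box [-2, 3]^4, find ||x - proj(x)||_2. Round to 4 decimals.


Project each component onto [-2, 3].
clip(3.3669) = 3.0, clip(-9.8537) = -2.0, clip(-5.3522) = -2.0, clip(4.8197) = 3.0
Projection = [3.0, -2.0, -2.0, 3.0]
Squared diffs: [0.1346, 61.6806, 11.2372, 3.3113]
Distance = sqrt(76.3637) = 8.7386


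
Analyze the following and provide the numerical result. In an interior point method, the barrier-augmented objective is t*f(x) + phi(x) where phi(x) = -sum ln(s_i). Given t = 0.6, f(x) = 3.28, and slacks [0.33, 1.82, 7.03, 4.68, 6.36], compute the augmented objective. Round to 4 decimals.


Step 1: Compute log-barrier.
ln values: [-1.1087, 0.5988, 1.9502, 1.5433, 1.85]
phi = -(-1.1087 + 0.5988 + 1.9502 + 1.5433 + 1.85) = -4.8337
Step 2: Compute augmented objective.
t*f(x) = 0.6*3.28 = 1.968
Total = 1.968 - 4.8337 = -2.8657


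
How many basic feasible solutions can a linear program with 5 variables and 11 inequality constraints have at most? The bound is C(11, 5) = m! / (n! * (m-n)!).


Each vertex corresponds to some choice of n active constraints out of m, so the number of vertices is at most C(m, n) = m! / (n!(m-n)!).
m = 11, n = 5
Numerator: 11 * 10 * 9 * 8 * 7
Denominator: 5! = 120
C(11, 5) = 462


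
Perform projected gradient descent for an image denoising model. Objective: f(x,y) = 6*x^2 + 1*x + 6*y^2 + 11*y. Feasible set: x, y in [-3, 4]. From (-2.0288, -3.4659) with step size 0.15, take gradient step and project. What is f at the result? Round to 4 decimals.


Step 1: Compute gradient at (-2.0288, -3.4659).
grad_x = 2*6*-2.0288 + 1 = -23.3456
grad_y = 2*6*-3.4659 + 11 = -30.5908
Step 2: Gradient step.
x_raw = -2.0288 - 0.15*-23.3456 = 1.473
y_raw = -3.4659 - 0.15*-30.5908 = 1.1227
Step 3: Project onto [-3, 4].
x_proj = clip(1.473) = 1.473
y_proj = clip(1.1227) = 1.1227
Step 4: Evaluate f.
f(1.473, 1.1227) = 34.405


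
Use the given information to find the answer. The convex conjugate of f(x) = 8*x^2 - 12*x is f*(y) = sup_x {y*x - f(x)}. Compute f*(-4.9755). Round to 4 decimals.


f*(y) = sup_x {y*x - a*x^2 - b*x} = sup_x {(y-b)*x - a*x^2}
FOC: (y - b) - 2a*x = 0 => x* = (y - b)/(2a)
x* = (-4.9755 + 12)/(2*8) = 0.439
f*(-4.9755) = (y-b)^2/(4a) = (-4.9755 + 12)^2/(4*8)
= 49.3436/32 = 1.542


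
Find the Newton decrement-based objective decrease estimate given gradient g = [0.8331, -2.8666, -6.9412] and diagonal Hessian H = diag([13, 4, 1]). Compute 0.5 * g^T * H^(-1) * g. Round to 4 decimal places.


Step 1: H is diagonal, so H^(-1) * g = [0.0641, -0.7167, -6.9412].
Step 2: g^T H^(-1) g = sum_i g_i^2 / H_ii
  = (0.8331)^2/13 + (-2.8666)^2/4 + (-6.9412)^2/1
  = 0.0534 + 2.0543 + 48.1803 = 50.288
Step 3: Objective decrease = 0.5 * g^T H^(-1) g = 25.144


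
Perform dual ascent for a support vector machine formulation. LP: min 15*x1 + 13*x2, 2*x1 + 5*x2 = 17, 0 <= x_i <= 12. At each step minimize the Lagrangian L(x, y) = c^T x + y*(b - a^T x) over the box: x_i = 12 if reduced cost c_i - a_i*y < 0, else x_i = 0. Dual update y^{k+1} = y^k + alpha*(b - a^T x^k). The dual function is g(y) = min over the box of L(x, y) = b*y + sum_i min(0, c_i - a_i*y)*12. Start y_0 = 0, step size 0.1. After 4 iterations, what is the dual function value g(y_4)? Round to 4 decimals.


Dual ascent for LP: min 15*x1 + 13*x2, 2*x1 + 5*x2 = 17, 0 <= x_i <= 12
Step 1: y^k = 0.0, reduced costs: (15.0, 13.0)
  x^k = (0.0, 0.0), subgradient = b - a^T x = 17.0
  y^{k+1} = 0.0 + 0.1*17.0 = 1.7
Step 2: y^k = 1.7, reduced costs: (11.6, 4.5)
  x^k = (0.0, 0.0), subgradient = b - a^T x = 17.0
  y^{k+1} = 1.7 + 0.1*17.0 = 3.4
Step 3: y^k = 3.4, reduced costs: (8.2, -4.0)
  x^k = (0.0, 12.0), subgradient = b - a^T x = -43.0
  y^{k+1} = 3.4 + 0.1*-43.0 = -0.9
Step 4: y^k = -0.9, reduced costs: (16.8, 17.5)
  x^k = (0.0, 0.0), subgradient = b - a^T x = 17.0
  y^{k+1} = -0.9 + 0.1*17.0 = 0.8
Dual objective at y_4 = 0.8: reduced costs (13.4, 9.0), box minimizer x = (0.0, 0.0)
g(y_4) = b*y + (c1 - a1*y)*x1 + (c2 - a2*y)*x2 = 17*0.8 + 13.4*0.0 + 9.0*0.0 = 13.6 + 0.0 + 0.0 = 13.6


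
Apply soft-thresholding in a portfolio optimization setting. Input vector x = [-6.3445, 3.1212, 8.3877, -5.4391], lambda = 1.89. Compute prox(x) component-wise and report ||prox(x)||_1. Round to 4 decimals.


Soft-thresholding with lambda = 1.89:
prox(-6.3445) = sign(-6.3445)*max(|-6.3445| - 1.89, 0) = -4.4545
prox(3.1212) = sign(3.1212)*max(|3.1212| - 1.89, 0) = 1.2312
prox(8.3877) = sign(8.3877)*max(|8.3877| - 1.89, 0) = 6.4977
prox(-5.4391) = sign(-5.4391)*max(|-5.4391| - 1.89, 0) = -3.5491
prox(x) = [-4.4545, 1.2312, 6.4977, -3.5491]
||prox(x)||_1 = 4.4545 + 1.2312 + 6.4977 + 3.5491 = 15.7325


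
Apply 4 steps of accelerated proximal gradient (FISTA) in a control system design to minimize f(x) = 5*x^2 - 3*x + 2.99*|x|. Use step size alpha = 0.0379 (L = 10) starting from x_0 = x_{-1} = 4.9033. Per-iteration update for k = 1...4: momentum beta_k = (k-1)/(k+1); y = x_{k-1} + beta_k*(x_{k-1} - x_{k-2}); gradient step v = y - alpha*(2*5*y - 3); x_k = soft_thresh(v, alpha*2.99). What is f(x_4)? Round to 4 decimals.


FISTA on f(x) = 5*x^2 - 3*x + 2.99*|x|
L = 10, alpha = 0.0379
Iteration 1: beta = 0.0, y = 4.9033 + 0.0*(4.9033 - 4.9033) = 4.9033
  grad(y) = 46.033, v = y - alpha*grad = 3.1586
  prox(v) = soft_thresh(3.1586, 0.1133) = 3.0453
Iteration 2: beta = 0.3333, y = 3.0453 + 0.3333*(3.0453 - 4.9033) = 2.426
  grad(y) = 21.26, v = y - alpha*grad = 1.6202
  prox(v) = soft_thresh(1.6202, 0.1133) = 1.5069
Iteration 3: beta = 0.5, y = 1.5069 + 0.5*(1.5069 - 3.0453) = 0.7377
  grad(y) = 4.3773, v = y - alpha*grad = 0.5718
  prox(v) = soft_thresh(0.5718, 0.1133) = 0.4585
Iteration 4: beta = 0.6, y = 0.4585 + 0.6*(0.4585 - 1.5069) = -0.1705
  grad(y) = -4.7054, v = y - alpha*grad = 0.0078
  prox(v) = soft_thresh(0.0078, 0.1133) = 0.0
f(x_4) = 5*0.0^2 - 3*0.0 + 2.99*|0.0| = 0.0


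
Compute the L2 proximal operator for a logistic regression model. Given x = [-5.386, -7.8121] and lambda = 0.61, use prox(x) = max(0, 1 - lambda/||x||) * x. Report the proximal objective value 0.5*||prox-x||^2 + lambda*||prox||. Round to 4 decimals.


Step 1: Compute ||x||.
||x|| = 9.4888
Step 2: Compute scaling factor.
scale = max(0, 1 - 0.61/9.4888) = 0.9357
Step 3: prox(x) = [-5.0398, -7.3099]
||prox(x)|| = 8.8788
Step 4: Proximal objective.
0.5*||prox-x||^2 = 0.1861
lambda*||prox|| = 5.4161
Total = 5.6021


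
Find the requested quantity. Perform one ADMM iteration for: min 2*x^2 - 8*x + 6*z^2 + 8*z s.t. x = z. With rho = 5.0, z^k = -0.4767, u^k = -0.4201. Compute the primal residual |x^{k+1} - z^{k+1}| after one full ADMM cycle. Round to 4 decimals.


ADMM iteration with rho = 5.0, z^k = -0.4767, u^k = -0.4201
Step 1: x-update.
Minimize 2*x^2 - 8*x + (5.0/2)*(x + 0.4767 - 0.4201)^2
FOC: (2*2 + 5.0)*x = 8 + 5.0*(-0.4767 + 0.4201)
x^{k+1} = 0.8574
Step 2: z-update.
Minimize 6*z^2 + 8*z + (5.0/2)*(0.8574 - z - 0.4201)^2
FOC: (2*6 + 5.0)*z = -8 + 5.0*(0.8574 - 0.4201)
z^{k+1} = -0.342
Step 3: u-update.
u^{k+1} = -0.4201 + 0.8574 + 0.342 = 0.7793
Step 4: Primal residual = |0.8574 + 0.342| = 1.1994


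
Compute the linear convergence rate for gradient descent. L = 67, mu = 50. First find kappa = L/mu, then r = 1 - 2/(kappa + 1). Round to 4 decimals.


Step 1: Compute the condition number.
kappa = L/mu = 67/50 = 1.34
Step 2: Compute the convergence rate.
r = 1 - 2/(kappa + 1) = 1 - 2*mu/(L + mu) = (L - mu)/(L + mu) = 17/117 = 0.1453


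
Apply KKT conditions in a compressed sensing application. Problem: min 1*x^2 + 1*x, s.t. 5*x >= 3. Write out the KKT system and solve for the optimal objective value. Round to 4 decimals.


Step 1: Try lambda = 0 (constraint inactive).
x_unc = -1/(2*1) = -0.5
Check: 5*-0.5 = -2.5 < 3 -- violated!
Step 2: Constraint must be active: 5*x = 3
x* = 3/5 = 0.6
lambda = (2*1*0.6 + 1)/5 = 0.44
Step 3: Compute optimal value.
f(x*) = 1*0.6^2 + 1*0.6 = 0.96


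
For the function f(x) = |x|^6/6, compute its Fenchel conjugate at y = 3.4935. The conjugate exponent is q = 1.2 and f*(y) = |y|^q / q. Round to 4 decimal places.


The conjugate exponent q satisfies 1/p + 1/q = 1.
p = 6, so q = 6/(6 - 1) = 1.2
|y|^q = 3.4935^1.2 = 4.4866
f*(3.4935) = 4.4866 / 1.2 = 3.7388


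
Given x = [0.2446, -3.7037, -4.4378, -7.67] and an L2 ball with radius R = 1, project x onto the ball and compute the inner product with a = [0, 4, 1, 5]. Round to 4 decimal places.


Step 1: Compute ||x|| (intermediates to 6 decimals).
||x|| = sqrt(0.2446^2 + (-3.7037)^2 + (-4.4378)^2 + (-7.67)^2) = 9.607299
Step 2: Project.
Since ||x|| > R, scale = R/||x|| = 1/9.607299 = 0.104088, proj(x) = scale * x
proj(x) = [0.02546, -0.385511, -0.461922, -0.798355]
Step 3: Dot product.
a^T * proj(x) = 0*0.02546 + 4*(-0.385511) + 1*(-0.461922) + 5*(-0.798355) = -5.9957


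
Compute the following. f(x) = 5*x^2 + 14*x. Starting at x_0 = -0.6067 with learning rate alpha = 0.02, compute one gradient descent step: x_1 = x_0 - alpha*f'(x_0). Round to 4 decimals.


We compute the gradient at x_0 and apply the update.
f'(x) = 10*x + 14
f'(-0.6067) = 10*-0.6067 + 14 = 7.933
x_1 = -0.6067 - 0.02*7.933 = -0.7654


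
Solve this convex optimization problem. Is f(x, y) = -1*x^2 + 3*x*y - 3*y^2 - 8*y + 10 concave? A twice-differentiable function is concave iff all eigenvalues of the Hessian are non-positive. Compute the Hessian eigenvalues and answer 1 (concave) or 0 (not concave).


The Hessian of f(x,y) = -1*x^2 + 3*x*y - 3*y^2 - 8*y + 10 is:
H = [[-2, 3], [3, -6]]
Trace = -2 - 6 = -8
Determinant = -2*-6 - (3)^2 = 3
Discriminant = (-8)^2 - 4*3 = 52.0
Eigenvalues: lambda_1 = -7.6056, lambda_2 = -0.3944
The function is concave.

1


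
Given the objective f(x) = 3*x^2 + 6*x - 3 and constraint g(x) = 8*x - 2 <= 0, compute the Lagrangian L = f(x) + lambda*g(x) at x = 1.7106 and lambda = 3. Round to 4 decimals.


Step 1: Evaluate f(x).
f(1.7106) = 3*1.7106^2 + 6*1.7106 - 3 = 16.0421
Step 2: Evaluate g(x).
g(1.7106) = 8*1.7106 - 2 = 11.6848
Step 3: Compute Lagrangian.
L = 16.0421 + 3*11.6848 = 51.0965


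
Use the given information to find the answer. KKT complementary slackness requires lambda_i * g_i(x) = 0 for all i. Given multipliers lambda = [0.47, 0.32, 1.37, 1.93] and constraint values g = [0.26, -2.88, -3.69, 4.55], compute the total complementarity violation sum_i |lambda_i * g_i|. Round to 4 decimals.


KKT complementary slackness check:
lambda_1 * g_1 = 0.47 * 0.26 = 0.1222
lambda_2 * g_2 = 0.32 * -2.88 = -0.9216
lambda_3 * g_3 = 1.37 * -3.69 = -5.0553
lambda_4 * g_4 = 1.93 * 4.55 = 8.7815
Total violation = 0.1222 + 0.9216 + 5.0553 + 8.7815 = 14.8806
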